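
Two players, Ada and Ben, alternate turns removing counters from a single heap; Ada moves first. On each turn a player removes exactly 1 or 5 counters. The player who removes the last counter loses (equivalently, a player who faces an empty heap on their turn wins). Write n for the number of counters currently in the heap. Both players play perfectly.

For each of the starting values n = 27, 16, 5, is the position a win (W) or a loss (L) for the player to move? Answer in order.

Compute win/loss labels from the base case upward. A position with no move is W. Any other position is W if it can reach an L in one move, else L.
n=0: no move; the opponent has just taken the last counter and therefore loses → W
n=1: only reaches 0(W), which is W → L
n=2: reaches L-position 1 → W
n=3: only reaches 2(W), which is W → L
n=4: reaches L-position 3 → W
n=5: only reaches 4(W), 0(W), all W → L
n=6: reaches L-position 5 → W
n=7: only reaches 6(W), 2(W), all W → L
n=8: reaches L-position 7 → W
n=9: only reaches 8(W), 4(W), all W → L
n=10: reaches L-position 9 → W
n=11: only reaches 10(W), 6(W), all W → L
n=12: reaches L-position 11 → W
n=13: only reaches 12(W), 8(W), all W → L
n=14: reaches L-position 13 → W
n=15: only reaches 14(W), 10(W), all W → L
n=16: reaches L-position 15 → W
n=17: only reaches 16(W), 12(W), all W → L
n=18: reaches L-position 17 → W
n=19: only reaches 18(W), 14(W), all W → L
n=20: reaches L-position 19 → W
n=21: only reaches 20(W), 16(W), all W → L
n=22: reaches L-position 21 → W
n=23: only reaches 22(W), 18(W), all W → L
n=24: reaches L-position 23 → W
n=25: only reaches 24(W), 20(W), all W → L
n=26: reaches L-position 25 → W
n=27: only reaches 26(W), 22(W), all W → L

27: L, 16: W, 5: L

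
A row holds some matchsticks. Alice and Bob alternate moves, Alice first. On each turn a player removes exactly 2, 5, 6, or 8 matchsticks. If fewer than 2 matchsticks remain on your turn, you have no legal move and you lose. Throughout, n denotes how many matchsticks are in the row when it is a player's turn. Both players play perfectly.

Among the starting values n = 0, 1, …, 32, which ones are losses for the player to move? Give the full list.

0, 1, 4, 11, 14, 15, 18, 25, 28, 29, 32

Use the standard recursion: the mover loses at a terminal position; elsewhere, the mover wins exactly when some move hands the opponent an L position.
n=0: no move → L
n=1: no move → L
n=2: →0(L), so W
n=3: →1(L), so W
n=4: →2(W) only, which is W, so L
n=5: →0(L), so W
n=6: →4(L), so W
n=7: →1(L), so W
n=8: →0(L), so W
n=9: →4(L), so W
n=10: →4(L), so W
n=11: →9(W), 6(W), 5(W), 3(W) — all W, so L
n=12: →4(L), so W
n=13: →11(L), so W
n=14: →12(W), 9(W), 8(W), 6(W) — all W, so L
n=15: →13(W), 10(W), 9(W), 7(W) — all W, so L
n=16: →14(L), so W
n=17: →15(L), so W
n=18: →16(W), 13(W), 12(W), 10(W) — all W, so L
n=19: →14(L), so W
n=20: →18(L), so W
n=21: →15(L), so W
n=22: →14(L), so W
n=23: →18(L), so W
n=24: →18(L), so W
n=25: →23(W), 20(W), 19(W), 17(W) — all W, so L
n=26: →18(L), so W
n=27: →25(L), so W
n=28: →26(W), 23(W), 22(W), 20(W) — all W, so L
n=29: →27(W), 24(W), 23(W), 21(W) — all W, so L
n=30: →28(L), so W
n=31: →29(L), so W
n=32: →30(W), 27(W), 26(W), 24(W) — all W, so L
Reading off the rows marked L gives the requested list; there are 11 such values of n.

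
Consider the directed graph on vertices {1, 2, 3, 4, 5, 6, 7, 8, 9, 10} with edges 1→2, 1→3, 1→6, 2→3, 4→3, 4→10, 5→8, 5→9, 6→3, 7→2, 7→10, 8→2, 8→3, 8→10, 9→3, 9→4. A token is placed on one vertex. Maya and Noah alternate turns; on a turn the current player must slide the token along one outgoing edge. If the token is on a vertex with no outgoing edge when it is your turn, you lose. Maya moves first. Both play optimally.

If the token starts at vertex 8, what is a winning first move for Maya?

Work bottom-up. With no move the player to move loses. Otherwise the position is W if at least one move leads to an L position for the opponent, and L if every move leads to a W.
Every edge goes from a vertex to one that appears earlier in the order 3, 10, 2, 8, 4, 6, 7, 1, 9, 5, so processing vertices in that order labels each vertex after all of its successors.
3: no outgoing edge → L
10: no outgoing edge → L
2: reaches L-position 3 → W
8: reaches L-position 10 → W
4: reaches L-position 10 → W
6: reaches L-position 3 → W
7: reaches L-position 10 → W
1: reaches L-position 3 → W
9: reaches L-position 3 → W
5: only reaches 9(W), 8(W), all W → L
From 8, the L positions reachable in one move are: 10, 3. Any move reaching one of these is winning.

Move to 10.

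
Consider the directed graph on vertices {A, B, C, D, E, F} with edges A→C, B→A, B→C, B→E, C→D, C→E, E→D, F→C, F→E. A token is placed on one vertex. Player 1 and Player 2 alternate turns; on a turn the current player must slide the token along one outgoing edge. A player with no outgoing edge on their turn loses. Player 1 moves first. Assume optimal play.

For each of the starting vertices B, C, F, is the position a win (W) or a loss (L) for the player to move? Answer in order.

Build the W/L table. Terminal = L. A non-terminal position is W if it has a move to some L; otherwise it is L.
Every edge goes from a vertex to one that appears earlier in the order D, E, C, F, A, B, so processing vertices in that order labels each vertex after all of its successors.
D: no outgoing edge → L
E: reaches L-position D → W
C: reaches L-position D → W
F: only reaches C(W), E(W), all W → L
A: only reaches C(W), which is W → L
B: reaches L-position A → W

B: W, C: W, F: L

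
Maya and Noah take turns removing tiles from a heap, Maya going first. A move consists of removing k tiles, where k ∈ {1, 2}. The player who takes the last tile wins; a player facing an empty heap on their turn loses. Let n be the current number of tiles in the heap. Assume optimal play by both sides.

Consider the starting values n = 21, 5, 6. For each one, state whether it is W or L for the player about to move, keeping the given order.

Classify positions by backward induction: terminal positions (no move available) are L. From any other position, the mover wins iff some move reaches an L.
n=0: no move → L
n=1: reaches L-position 0 → W
n=2: reaches L-position 0 → W
n=3: only reaches 2(W), 1(W), all W → L
n=4: reaches L-position 3 → W
n=5: reaches L-position 3 → W
n=6: only reaches 5(W), 4(W), all W → L
n=7: reaches L-position 6 → W
n=8: reaches L-position 6 → W
n=9: only reaches 8(W), 7(W), all W → L
n=10: reaches L-position 9 → W
n=11: reaches L-position 9 → W
n=12: only reaches 11(W), 10(W), all W → L
n=13: reaches L-position 12 → W
n=14: reaches L-position 12 → W
n=15: only reaches 14(W), 13(W), all W → L
n=16: reaches L-position 15 → W
n=17: reaches L-position 15 → W
n=18: only reaches 17(W), 16(W), all W → L
n=19: reaches L-position 18 → W
n=20: reaches L-position 18 → W
n=21: only reaches 20(W), 19(W), all W → L

21: L, 5: W, 6: L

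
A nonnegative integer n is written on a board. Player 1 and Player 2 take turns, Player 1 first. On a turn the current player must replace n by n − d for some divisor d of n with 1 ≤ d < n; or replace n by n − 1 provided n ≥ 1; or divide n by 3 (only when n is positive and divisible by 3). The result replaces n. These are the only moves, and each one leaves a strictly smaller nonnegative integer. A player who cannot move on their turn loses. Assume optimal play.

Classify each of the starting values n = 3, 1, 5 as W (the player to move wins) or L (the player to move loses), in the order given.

3: W, 1: W, 5: L

Label each position W (a win for the player to move) or L (a loss). A position with no legal move is L; any other position is W exactly when some move reaches an L, and L when every move reaches a W.
n=0: no move → L
n=1: can move to 0, which is L ⇒ W
n=2: the only move is to 1(W), a W ⇒ L
n=3: can move to 2, which is L ⇒ W
n=4: can move to 2, which is L ⇒ W
n=5: the only move is to 4(W), a W ⇒ L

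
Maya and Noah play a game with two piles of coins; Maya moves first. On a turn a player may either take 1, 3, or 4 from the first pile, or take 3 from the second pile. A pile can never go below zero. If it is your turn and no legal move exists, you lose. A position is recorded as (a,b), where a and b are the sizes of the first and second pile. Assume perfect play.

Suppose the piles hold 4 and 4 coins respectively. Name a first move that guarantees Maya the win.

Classify positions by backward induction: terminal positions (no move available) are L. From any other position, the mover wins iff some move reaches an L.
No move ever increases a pile, so every position that can arise here has a ≤ 4 and b ≤ 4; it is enough to label the cells with 0 ≤ a ≤ 4 and 0 ≤ b ≤ 4.
Every move lowers a or b (never raises either), so fill the grid row by row in increasing a, and left to right within a row: each cell's successors are then already labelled.
      b=0  b=1  b=2  b=3  b=4
a=0:    L    L    L    W    W
a=1:    W    W    W    L    L
a=2:    L    L    L    W    W
a=3:    W    W    W    L    L
a=4:    W    W    W    W    W
Cells with no legal move (terminal, hence L): (0,0), (0,1), (0,2).
The remaining L cells, each justified by listing all of its moves:
(1,3): L (options (0,3)(W), (1,0)(W) are all W)
(1,4): L (options (0,4)(W), (1,1)(W) are all W)
(2,0): L (sole option (1,0)(W) is W)
(2,1): L (sole option (1,1)(W) is W)
(2,2): L (sole option (1,2)(W) is W)
(3,3): L (options (2,3)(W), (0,3)(W), (3,0)(W) are all W)
(3,4): L (options (2,4)(W), (0,4)(W), (3,1)(W) are all W)
Every other cell has at least one move into one of the L cells above, so it is W.
From (4,4), the L positions reachable in one move are: (3,4), (1,4). Any move reaching one of these is winning.

Move to (3,4).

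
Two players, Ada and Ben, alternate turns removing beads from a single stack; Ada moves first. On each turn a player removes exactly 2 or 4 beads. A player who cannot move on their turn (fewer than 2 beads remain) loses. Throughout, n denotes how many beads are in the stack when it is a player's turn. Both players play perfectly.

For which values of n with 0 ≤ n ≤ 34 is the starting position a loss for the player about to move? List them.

Use the standard recursion: the mover loses at a terminal position; elsewhere, the mover wins exactly when some move hands the opponent an L position.
n=0: no move → L
n=1: no move → L
n=2: W (go to 0, an L position)
n=3: W (go to 1, an L position)
n=4: W (go to 0, an L position)
n=5: W (go to 1, an L position)
n=6: L (options 4(W), 2(W) are all W)
n=7: L (options 5(W), 3(W) are all W)
n=8: W (go to 6, an L position)
n=9: W (go to 7, an L position)
n=10: W (go to 6, an L position)
n=11: W (go to 7, an L position)
n=12: L (options 10(W), 8(W) are all W)
n=13: L (options 11(W), 9(W) are all W)
n=14: W (go to 12, an L position)
n=15: W (go to 13, an L position)
n=16: W (go to 12, an L position)
n=17: W (go to 13, an L position)
n=18: L (options 16(W), 14(W) are all W)
n=19: L (options 17(W), 15(W) are all W)
n=20: W (go to 18, an L position)
n=21: W (go to 19, an L position)
n=22: W (go to 18, an L position)
n=23: W (go to 19, an L position)
n=24: L (options 22(W), 20(W) are all W)
n=25: L (options 23(W), 21(W) are all W)
n=26: W (go to 24, an L position)
n=27: W (go to 25, an L position)
n=28: W (go to 24, an L position)
n=29: W (go to 25, an L position)
n=30: L (options 28(W), 26(W) are all W)
n=31: L (options 29(W), 27(W) are all W)
n=32: W (go to 30, an L position)
n=33: W (go to 31, an L position)
n=34: W (go to 30, an L position)
Reading off the rows marked L gives the requested list; there are 12 such values of n.

0, 1, 6, 7, 12, 13, 18, 19, 24, 25, 30, 31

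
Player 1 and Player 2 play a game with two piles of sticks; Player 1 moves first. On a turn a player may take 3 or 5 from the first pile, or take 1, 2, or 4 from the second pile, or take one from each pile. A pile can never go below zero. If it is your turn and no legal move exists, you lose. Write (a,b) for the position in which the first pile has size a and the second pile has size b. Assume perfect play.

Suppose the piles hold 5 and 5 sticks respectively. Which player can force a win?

Positions with no move are L. A position that does have a move is losing for the player to move precisely when every available move leads to a winning position for the opponent. Fill in the labels:
No move ever increases a pile, so every position that can arise here has a ≤ 5 and b ≤ 5; it is enough to label the cells with 0 ≤ a ≤ 5 and 0 ≤ b ≤ 5.
Every move lowers a or b (never raises either), so fill the grid row by row in increasing a, and left to right within a row: each cell's successors are then already labelled.
      b=0  b=1  b=2  b=3  b=4  b=5
a=0:    L    W    W    L    W    W
a=1:    L    W    W    L    W    W
a=2:    L    W    W    L    W    W
a=3:    W    W    L    W    W    L
a=4:    W    L    W    W    L    W
a=5:    W    L    W    W    L    W
Cells with no legal move (terminal, hence L): (0,0), (1,0), (2,0).
The remaining L cells, each justified by listing all of its moves:
(0,3): only reaches (0,2)(W), (0,1)(W), all W → L
(1,3): only reaches (1,2)(W), (1,1)(W), (0,2)(W), all W → L
(2,3): only reaches (2,2)(W), (2,1)(W), (1,2)(W), all W → L
(3,2): only reaches (0,2)(W), (3,1)(W), (3,0)(W), (2,1)(W), all W → L
(3,5): only reaches (0,5)(W), (3,4)(W), (3,3)(W), (3,1)(W), (2,4)(W), all W → L
(4,1): only reaches (1,1)(W), (4,0)(W), (3,0)(W), all W → L
(4,4): only reaches (1,4)(W), (4,3)(W), (4,2)(W), (4,0)(W), (3,3)(W), all W → L
(5,1): only reaches (2,1)(W), (0,1)(W), (5,0)(W), (4,0)(W), all W → L
(5,4): only reaches (2,4)(W), (0,4)(W), (5,3)(W), (5,2)(W), (5,0)(W), (4,3)(W), all W → L
Every other cell has at least one move into one of the L cells above, so it is W.
From (5,5) Player 1 can move to (5,4), reaching an L position.

Player 1 wins.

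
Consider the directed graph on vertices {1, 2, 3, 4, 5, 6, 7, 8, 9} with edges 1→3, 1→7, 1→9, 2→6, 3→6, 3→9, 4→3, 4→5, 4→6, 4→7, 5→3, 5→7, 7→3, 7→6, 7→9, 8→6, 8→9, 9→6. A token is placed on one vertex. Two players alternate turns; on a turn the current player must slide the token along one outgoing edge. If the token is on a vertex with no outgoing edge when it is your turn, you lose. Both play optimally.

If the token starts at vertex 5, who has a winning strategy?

The second player wins.

Build the W/L table. Terminal = L. A non-terminal position is W if it has a move to some L; otherwise it is L.
Every edge goes from a vertex to one that appears earlier in the order 6, 9, 3, 8, 7, 1, 5, 4, 2, so processing vertices in that order labels each vertex after all of its successors.
6: no outgoing edge → L
9: can move to 6, which is L ⇒ W
3: can move to 6, which is L ⇒ W
8: can move to 6, which is L ⇒ W
7: can move to 6, which is L ⇒ W
1: moves to 7(W), 3(W), 9(W); every one is W ⇒ L
5: moves to 7(W), 3(W); every one is W ⇒ L
4: can move to 5, which is L ⇒ W
2: can move to 6, which is L ⇒ W
The starting position 5 is L: whatever the player to move does, the opponent receives a W position.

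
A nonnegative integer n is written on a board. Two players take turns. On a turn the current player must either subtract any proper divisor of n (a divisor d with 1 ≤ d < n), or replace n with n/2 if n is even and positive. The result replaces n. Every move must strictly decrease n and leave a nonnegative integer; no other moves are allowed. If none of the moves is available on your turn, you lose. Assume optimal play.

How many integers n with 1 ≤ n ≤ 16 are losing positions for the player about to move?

Use the standard recursion: the mover loses at a terminal position; elsewhere, the mover wins exactly when some move hands the opponent an L position.
n=0: no move → L
n=1: no move → L
n=2: reaches L-position 1 → W
n=3: only reaches 2(W), which is W → L
n=4: reaches L-position 3 → W
n=5: only reaches 4(W), which is W → L
n=6: reaches L-position 3 → W
n=7: only reaches 6(W), which is W → L
n=8: reaches L-position 7 → W
n=9: only reaches 6(W), 8(W), all W → L
n=10: reaches L-position 5 → W
n=11: only reaches 10(W), which is W → L
n=12: reaches L-position 9 → W
n=13: only reaches 12(W), which is W → L
n=14: reaches L-position 7 → W
n=15: only reaches 10(W), 12(W), 14(W), all W → L
n=16: reaches L-position 15 → W
L entries with 1 ≤ n ≤ 16 (n=0 is outside the asked range and is not counted): n = 1, 3, 5, 7, 9, 11, 13, 15; that makes 8.

8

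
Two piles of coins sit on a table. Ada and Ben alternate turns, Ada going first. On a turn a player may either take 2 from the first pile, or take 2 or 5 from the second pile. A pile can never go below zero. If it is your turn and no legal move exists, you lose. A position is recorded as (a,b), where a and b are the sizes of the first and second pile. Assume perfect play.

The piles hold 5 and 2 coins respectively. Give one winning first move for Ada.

Label each position W (a win for the player to move) or L (a loss). A position with no legal move is L; any other position is W exactly when some move reaches an L, and L when every move reaches a W.
No move ever increases a pile, so every position that can arise here has a ≤ 5 and b ≤ 2; it is enough to label the cells with 0 ≤ a ≤ 5 and 0 ≤ b ≤ 2.
Every move lowers a or b (never raises either), so fill the grid row by row in increasing a, and left to right within a row: each cell's successors are then already labelled.
      b=0  b=1  b=2
a=0:    L    L    W
a=1:    L    L    W
a=2:    W    W    L
a=3:    W    W    L
a=4:    L    L    W
a=5:    L    L    W
Cells with no legal move (terminal, hence L): (0,0), (0,1), (1,0), (1,1).
The remaining L cells, each justified by listing all of its moves:
(2,2): only reaches (0,2)(W), (2,0)(W), all W → L
(3,2): only reaches (1,2)(W), (3,0)(W), all W → L
(4,0): only reaches (2,0)(W), which is W → L
(4,1): only reaches (2,1)(W), which is W → L
(5,0): only reaches (3,0)(W), which is W → L
(5,1): only reaches (3,1)(W), which is W → L
Every other cell has at least one move into one of the L cells above, so it is W.
From (5,2), the L positions reachable in one move are: (3,2), (5,0). Any move reaching one of these is winning.

Move to (3,2).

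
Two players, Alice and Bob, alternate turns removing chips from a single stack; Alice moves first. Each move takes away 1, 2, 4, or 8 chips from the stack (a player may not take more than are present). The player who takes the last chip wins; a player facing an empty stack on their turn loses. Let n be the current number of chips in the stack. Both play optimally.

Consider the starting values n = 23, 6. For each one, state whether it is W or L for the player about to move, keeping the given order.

Label each position W (a win for the player to move) or L (a loss). A position with no legal move is L; any other position is W exactly when some move reaches an L, and L when every move reaches a W.
n=0: no move → L
n=1: can move to 0, which is L ⇒ W
n=2: can move to 0, which is L ⇒ W
n=3: moves to 2(W), 1(W); every one is W ⇒ L
n=4: can move to 3, which is L ⇒ W
n=5: can move to 3, which is L ⇒ W
n=6: moves to 5(W), 4(W), 2(W); every one is W ⇒ L
n=7: can move to 6, which is L ⇒ W
n=8: can move to 6, which is L ⇒ W
n=9: moves to 8(W), 7(W), 5(W), 1(W); every one is W ⇒ L
n=10: can move to 9, which is L ⇒ W
n=11: can move to 9, which is L ⇒ W
n=12: moves to 11(W), 10(W), 8(W), 4(W); every one is W ⇒ L
n=13: can move to 12, which is L ⇒ W
n=14: can move to 12, which is L ⇒ W
n=15: moves to 14(W), 13(W), 11(W), 7(W); every one is W ⇒ L
n=16: can move to 15, which is L ⇒ W
n=17: can move to 15, which is L ⇒ W
n=18: moves to 17(W), 16(W), 14(W), 10(W); every one is W ⇒ L
n=19: can move to 18, which is L ⇒ W
n=20: can move to 18, which is L ⇒ W
n=21: moves to 20(W), 19(W), 17(W), 13(W); every one is W ⇒ L
n=22: can move to 21, which is L ⇒ W
n=23: can move to 21, which is L ⇒ W

23: W, 6: L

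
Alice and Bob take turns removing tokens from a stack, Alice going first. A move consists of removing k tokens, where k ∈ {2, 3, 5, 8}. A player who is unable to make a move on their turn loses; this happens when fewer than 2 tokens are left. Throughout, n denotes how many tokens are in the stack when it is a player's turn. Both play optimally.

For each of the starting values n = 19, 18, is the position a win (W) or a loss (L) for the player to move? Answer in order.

19: W, 18: L

Work bottom-up. With no move the player to move loses. Otherwise the position is W if at least one move leads to an L position for the opponent, and L if every move leads to a W.
n=0: no move → L
n=1: no move → L
n=2: reaches L-position 0 → W
n=3: reaches L-position 1 → W
n=4: reaches L-position 1 → W
n=5: reaches L-position 0 → W
n=6: reaches L-position 1 → W
n=7: only reaches 5(W), 4(W), 2(W), all W → L
n=8: reaches L-position 0 → W
n=9: reaches L-position 7 → W
n=10: reaches L-position 7 → W
n=11: only reaches 9(W), 8(W), 6(W), 3(W), all W → L
n=12: reaches L-position 7 → W
n=13: reaches L-position 11 → W
n=14: reaches L-position 11 → W
n=15: reaches L-position 7 → W
n=16: reaches L-position 11 → W
n=17: only reaches 15(W), 14(W), 12(W), 9(W), all W → L
n=18: only reaches 16(W), 15(W), 13(W), 10(W), all W → L
n=19: reaches L-position 17 → W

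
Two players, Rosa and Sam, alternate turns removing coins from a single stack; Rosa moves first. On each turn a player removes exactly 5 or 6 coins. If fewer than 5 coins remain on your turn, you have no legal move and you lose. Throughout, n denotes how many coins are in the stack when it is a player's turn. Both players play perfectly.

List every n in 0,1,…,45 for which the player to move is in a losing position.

Label each position W (a win for the player to move) or L (a loss). A position with no legal move is L; any other position is W exactly when some move reaches an L, and L when every move reaches a W.
n=0: no move → L
n=1: no move → L
n=2: no move → L
n=3: no move → L
n=4: no move → L
n=5: reaches L-position 0 → W
n=6: reaches L-position 1 → W
n=7: reaches L-position 2 → W
n=8: reaches L-position 3 → W
n=9: reaches L-position 4 → W
n=10: reaches L-position 4 → W
n=11: only reaches 6(W), 5(W), all W → L
n=12: only reaches 7(W), 6(W), all W → L
n=13: only reaches 8(W), 7(W), all W → L
n=14: only reaches 9(W), 8(W), all W → L
n=15: only reaches 10(W), 9(W), all W → L
n=16: reaches L-position 11 → W
n=17: reaches L-position 12 → W
n=18: reaches L-position 13 → W
n=19: reaches L-position 14 → W
n=20: reaches L-position 15 → W
n=21: reaches L-position 15 → W
n=22: only reaches 17(W), 16(W), all W → L
n=23: only reaches 18(W), 17(W), all W → L
n=24: only reaches 19(W), 18(W), all W → L
n=25: only reaches 20(W), 19(W), all W → L
n=26: only reaches 21(W), 20(W), all W → L
n=27: reaches L-position 22 → W
n=28: reaches L-position 23 → W
n=29: reaches L-position 24 → W
n=30: reaches L-position 25 → W
n=31: reaches L-position 26 → W
n=32: reaches L-position 26 → W
n=33: only reaches 28(W), 27(W), all W → L
n=34: only reaches 29(W), 28(W), all W → L
n=35: only reaches 30(W), 29(W), all W → L
n=36: only reaches 31(W), 30(W), all W → L
n=37: only reaches 32(W), 31(W), all W → L
n=38: reaches L-position 33 → W
n=39: reaches L-position 34 → W
n=40: reaches L-position 35 → W
n=41: reaches L-position 36 → W
n=42: reaches L-position 37 → W
n=43: reaches L-position 37 → W
n=44: only reaches 39(W), 38(W), all W → L
n=45: only reaches 40(W), 39(W), all W → L
The losing starting values of n are exactly the entries labelled L in this table (22 of them).

0, 1, 2, 3, 4, 11, 12, 13, 14, 15, 22, 23, 24, 25, 26, 33, 34, 35, 36, 37, 44, 45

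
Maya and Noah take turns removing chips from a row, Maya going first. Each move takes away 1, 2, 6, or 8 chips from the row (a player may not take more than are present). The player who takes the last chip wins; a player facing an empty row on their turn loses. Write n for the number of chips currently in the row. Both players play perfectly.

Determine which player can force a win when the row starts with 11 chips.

Classify positions by backward induction: terminal positions (no move available) are L. From any other position, the mover wins iff some move reaches an L.
n=0: no move → L
n=1: →0(L), so W
n=2: →0(L), so W
n=3: →2(W), 1(W) — all W, so L
n=4: →3(L), so W
n=5: →3(L), so W
n=6: →0(L), so W
n=7: →6(W), 5(W), 1(W) — all W, so L
n=8: →7(L), so W
n=9: →7(L), so W
n=10: →9(W), 8(W), 4(W), 2(W) — all W, so L
n=11: →10(L), so W
From 11 Maya can remove 1, leaving 10, reaching an L position.

Maya wins.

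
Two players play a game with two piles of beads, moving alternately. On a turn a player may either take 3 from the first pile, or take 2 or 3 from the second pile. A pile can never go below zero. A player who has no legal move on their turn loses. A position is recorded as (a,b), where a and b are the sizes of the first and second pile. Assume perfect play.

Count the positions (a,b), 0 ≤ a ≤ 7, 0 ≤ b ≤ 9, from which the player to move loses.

32

Use the standard recursion: the mover loses at a terminal position; elsewhere, the mover wins exactly when some move hands the opponent an L position.
Every move lowers a or b (never raises either), so fill the grid row by row in increasing a, and left to right within a row: each cell's successors are then already labelled.
      b=0  b=1  b=2  b=3  b=4  b=5  b=6  b=7  b=8  b=9
a=0:    L    L    W    W    W    L    L    W    W    W
a=1:    L    L    W    W    W    L    L    W    W    W
a=2:    L    L    W    W    W    L    L    W    W    W
a=3:    W    W    L    L    W    W    W    L    L    W
a=4:    W    W    L    L    W    W    W    L    L    W
a=5:    W    W    L    L    W    W    W    L    L    W
a=6:    L    L    W    W    W    L    L    W    W    W
a=7:    L    L    W    W    W    L    L    W    W    W
Cells with no legal move (terminal, hence L): (0,0), (0,1), (1,0), (1,1), (2,0), (2,1).
The remaining L cells, each justified by listing all of its moves:
(0,5): L (options (0,3)(W), (0,2)(W) are all W)
(0,6): L (options (0,4)(W), (0,3)(W) are all W)
(1,5): L (options (1,3)(W), (1,2)(W) are all W)
(1,6): L (options (1,4)(W), (1,3)(W) are all W)
(2,5): L (options (2,3)(W), (2,2)(W) are all W)
(2,6): L (options (2,4)(W), (2,3)(W) are all W)
(3,2): L (options (0,2)(W), (3,0)(W) are all W)
(3,3): L (options (0,3)(W), (3,1)(W), (3,0)(W) are all W)
(3,7): L (options (0,7)(W), (3,5)(W), (3,4)(W) are all W)
(3,8): L (options (0,8)(W), (3,6)(W), (3,5)(W) are all W)
(4,2): L (options (1,2)(W), (4,0)(W) are all W)
(4,3): L (options (1,3)(W), (4,1)(W), (4,0)(W) are all W)
(4,7): L (options (1,7)(W), (4,5)(W), (4,4)(W) are all W)
(4,8): L (options (1,8)(W), (4,6)(W), (4,5)(W) are all W)
(5,2): L (options (2,2)(W), (5,0)(W) are all W)
(5,3): L (options (2,3)(W), (5,1)(W), (5,0)(W) are all W)
(5,7): L (options (2,7)(W), (5,5)(W), (5,4)(W) are all W)
(5,8): L (options (2,8)(W), (5,6)(W), (5,5)(W) are all W)
(6,0): L (sole option (3,0)(W) is W)
(6,1): L (sole option (3,1)(W) is W)
(6,5): L (options (3,5)(W), (6,3)(W), (6,2)(W) are all W)
(6,6): L (options (3,6)(W), (6,4)(W), (6,3)(W) are all W)
(7,0): L (sole option (4,0)(W) is W)
(7,1): L (sole option (4,1)(W) is W)
(7,5): L (options (4,5)(W), (7,3)(W), (7,2)(W) are all W)
(7,6): L (options (4,6)(W), (7,4)(W), (7,3)(W) are all W)
Every other cell has at least one move into one of the L cells above, so it is W.
L cells per row: a=0: 4, a=1: 4, a=2: 4, a=3: 4, a=4: 4, a=5: 4, a=6: 4, a=7: 4; total 32.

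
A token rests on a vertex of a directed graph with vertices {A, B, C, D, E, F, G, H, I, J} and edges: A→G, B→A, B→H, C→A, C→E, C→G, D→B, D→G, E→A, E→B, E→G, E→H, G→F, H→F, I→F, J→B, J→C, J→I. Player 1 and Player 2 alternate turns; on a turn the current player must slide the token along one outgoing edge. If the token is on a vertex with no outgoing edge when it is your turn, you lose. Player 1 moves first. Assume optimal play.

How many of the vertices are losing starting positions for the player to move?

Label each position W (a win for the player to move) or L (a loss). A position with no legal move is L; any other position is W exactly when some move reaches an L, and L when every move reaches a W.
Every edge goes from a vertex to one that appears earlier in the order F, G, H, I, A, B, E, D, C, J, so processing vertices in that order labels each vertex after all of its successors.
F: no outgoing edge → L
G: can move to F, which is L ⇒ W
H: can move to F, which is L ⇒ W
I: can move to F, which is L ⇒ W
A: the only move is to G(W), a W ⇒ L
B: can move to A, which is L ⇒ W
E: can move to A, which is L ⇒ W
D: moves to B(W), G(W); every one is W ⇒ L
C: can move to A, which is L ⇒ W
J: moves to C(W), B(W), I(W); every one is W ⇒ L
The L vertices are A, D, F, J; that is 4 in all.

4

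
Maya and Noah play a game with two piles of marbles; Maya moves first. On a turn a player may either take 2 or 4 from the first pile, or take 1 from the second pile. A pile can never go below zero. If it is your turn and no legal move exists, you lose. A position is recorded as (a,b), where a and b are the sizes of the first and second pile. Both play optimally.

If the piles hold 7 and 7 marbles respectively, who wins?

Build the W/L table. Terminal = L. A non-terminal position is W if it has a move to some L; otherwise it is L.
No move ever increases a pile, so every position that can arise here has a ≤ 7 and b ≤ 7; it is enough to label the cells with 0 ≤ a ≤ 7 and 0 ≤ b ≤ 7.
Every move lowers a or b (never raises either), so fill the grid row by row in increasing a, and left to right within a row: each cell's successors are then already labelled.
      b=0  b=1  b=2  b=3  b=4  b=5  b=6  b=7
a=0:    L    W    L    W    L    W    L    W
a=1:    L    W    L    W    L    W    L    W
a=2:    W    L    W    L    W    L    W    L
a=3:    W    L    W    L    W    L    W    L
a=4:    W    W    W    W    W    W    W    W
a=5:    W    W    W    W    W    W    W    W
a=6:    L    W    L    W    L    W    L    W
a=7:    L    W    L    W    L    W    L    W
Cells with no legal move (terminal, hence L): (0,0), (1,0).
The remaining L cells, each justified by listing all of its moves:
(0,2): the only move is to (0,1)(W), a W ⇒ L
(0,4): the only move is to (0,3)(W), a W ⇒ L
(0,6): the only move is to (0,5)(W), a W ⇒ L
(1,2): the only move is to (1,1)(W), a W ⇒ L
(1,4): the only move is to (1,3)(W), a W ⇒ L
(1,6): the only move is to (1,5)(W), a W ⇒ L
(2,1): moves to (0,1)(W), (2,0)(W); every one is W ⇒ L
(2,3): moves to (0,3)(W), (2,2)(W); every one is W ⇒ L
(2,5): moves to (0,5)(W), (2,4)(W); every one is W ⇒ L
(2,7): moves to (0,7)(W), (2,6)(W); every one is W ⇒ L
(3,1): moves to (1,1)(W), (3,0)(W); every one is W ⇒ L
(3,3): moves to (1,3)(W), (3,2)(W); every one is W ⇒ L
(3,5): moves to (1,5)(W), (3,4)(W); every one is W ⇒ L
(3,7): moves to (1,7)(W), (3,6)(W); every one is W ⇒ L
(6,0): moves to (4,0)(W), (2,0)(W); every one is W ⇒ L
(6,2): moves to (4,2)(W), (2,2)(W), (6,1)(W); every one is W ⇒ L
(6,4): moves to (4,4)(W), (2,4)(W), (6,3)(W); every one is W ⇒ L
(6,6): moves to (4,6)(W), (2,6)(W), (6,5)(W); every one is W ⇒ L
(7,0): moves to (5,0)(W), (3,0)(W); every one is W ⇒ L
(7,2): moves to (5,2)(W), (3,2)(W), (7,1)(W); every one is W ⇒ L
(7,4): moves to (5,4)(W), (3,4)(W), (7,3)(W); every one is W ⇒ L
(7,6): moves to (5,6)(W), (3,6)(W), (7,5)(W); every one is W ⇒ L
Every other cell has at least one move into one of the L cells above, so it is W.
From (7,7) Maya can move to (3,7), reaching an L position.

Maya wins.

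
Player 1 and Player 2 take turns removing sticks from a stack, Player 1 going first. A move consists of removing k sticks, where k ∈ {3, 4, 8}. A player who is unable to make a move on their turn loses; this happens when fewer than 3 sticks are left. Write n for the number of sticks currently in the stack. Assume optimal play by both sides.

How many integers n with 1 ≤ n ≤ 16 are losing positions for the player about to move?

Label each position W (a win for the player to move) or L (a loss). A position with no legal move is L; any other position is W exactly when some move reaches an L, and L when every move reaches a W.
n=0: no move → L
n=1: no move → L
n=2: no move → L
n=3: W (go to 0, an L position)
n=4: W (go to 1, an L position)
n=5: W (go to 2, an L position)
n=6: W (go to 2, an L position)
n=7: L (options 4(W), 3(W) are all W)
n=8: W (go to 0, an L position)
n=9: W (go to 1, an L position)
n=10: W (go to 7, an L position)
n=11: W (go to 7, an L position)
n=12: L (options 9(W), 8(W), 4(W) are all W)
n=13: L (options 10(W), 9(W), 5(W) are all W)
n=14: L (options 11(W), 10(W), 6(W) are all W)
n=15: W (go to 12, an L position)
n=16: W (go to 13, an L position)
L entries with 1 ≤ n ≤ 16 (n=0 is outside the asked range and is not counted): n = 1, 2, 7, 12, 13, 14; that makes 6.

6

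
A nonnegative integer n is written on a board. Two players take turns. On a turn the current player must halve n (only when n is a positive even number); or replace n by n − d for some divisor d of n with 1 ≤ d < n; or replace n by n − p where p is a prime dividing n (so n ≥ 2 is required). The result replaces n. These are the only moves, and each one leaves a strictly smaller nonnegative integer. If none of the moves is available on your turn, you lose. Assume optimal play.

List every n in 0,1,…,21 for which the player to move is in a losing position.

0, 1, 4, 9, 14, 20

Label each position W (a win for the player to move) or L (a loss). A position with no legal move is L; any other position is W exactly when some move reaches an L, and L when every move reaches a W.
n=0: no move → L
n=1: no move → L
n=2: can move to 0, which is L ⇒ W
n=3: can move to 0, which is L ⇒ W
n=4: moves to 2(W), 3(W); every one is W ⇒ L
n=5: can move to 0, which is L ⇒ W
n=6: can move to 4, which is L ⇒ W
n=7: can move to 0, which is L ⇒ W
n=8: can move to 4, which is L ⇒ W
n=9: moves to 6(W), 8(W); every one is W ⇒ L
n=10: can move to 9, which is L ⇒ W
n=11: can move to 0, which is L ⇒ W
n=12: can move to 9, which is L ⇒ W
n=13: can move to 0, which is L ⇒ W
n=14: moves to 7(W), 12(W), 13(W); every one is W ⇒ L
n=15: can move to 14, which is L ⇒ W
n=16: can move to 14, which is L ⇒ W
n=17: can move to 0, which is L ⇒ W
n=18: can move to 9, which is L ⇒ W
n=19: can move to 0, which is L ⇒ W
n=20: moves to 10(W), 15(W), 16(W), 18(W), 19(W); every one is W ⇒ L
n=21: can move to 14, which is L ⇒ W
The losing starting values of n are exactly the entries labelled L in this table (6 of them).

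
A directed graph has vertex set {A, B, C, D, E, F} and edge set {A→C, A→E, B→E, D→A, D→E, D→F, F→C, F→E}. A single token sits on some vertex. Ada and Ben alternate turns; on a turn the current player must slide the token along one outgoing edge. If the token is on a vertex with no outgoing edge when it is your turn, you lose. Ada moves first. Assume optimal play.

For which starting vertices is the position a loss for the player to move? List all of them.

C, E

Positions with no move are L. A position that does have a move is losing for the player to move precisely when every available move leads to a winning position for the opponent. Fill in the labels:
Every edge goes from a vertex to one that appears earlier in the order E, C, F, A, D, B, so processing vertices in that order labels each vertex after all of its successors.
E: no outgoing edge → L
C: no outgoing edge → L
F: can move to C, which is L ⇒ W
A: can move to C, which is L ⇒ W
D: can move to E, which is L ⇒ W
B: can move to E, which is L ⇒ W
The losing starting vertices are exactly the entries labelled L in this table (2 of them).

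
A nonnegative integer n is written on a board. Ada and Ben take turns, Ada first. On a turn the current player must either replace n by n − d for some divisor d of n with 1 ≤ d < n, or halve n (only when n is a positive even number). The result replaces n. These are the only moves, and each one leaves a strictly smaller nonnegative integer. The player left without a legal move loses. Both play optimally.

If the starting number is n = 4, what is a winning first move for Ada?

Move to 3.

Label each position W (a win for the player to move) or L (a loss). A position with no legal move is L; any other position is W exactly when some move reaches an L, and L when every move reaches a W.
n=0: no move → L
n=1: no move → L
n=2: →1(L), so W
n=3: →2(W) only, which is W, so L
n=4: →3(L), so W
From 4, the L positions reachable in one move are: 3.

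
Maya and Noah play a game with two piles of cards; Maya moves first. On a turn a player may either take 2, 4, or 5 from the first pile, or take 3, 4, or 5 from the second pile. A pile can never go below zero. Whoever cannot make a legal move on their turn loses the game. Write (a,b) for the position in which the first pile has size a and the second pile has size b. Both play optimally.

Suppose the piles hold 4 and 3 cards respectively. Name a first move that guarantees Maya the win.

Move to (2,3).

Work bottom-up. With no move the player to move loses. Otherwise the position is W if at least one move leads to an L position for the opponent, and L if every move leads to a W.
No move ever increases a pile, so every position that can arise here has a ≤ 4 and b ≤ 3; it is enough to label the cells with 0 ≤ a ≤ 4 and 0 ≤ b ≤ 3.
Every move lowers a or b (never raises either), so fill the grid row by row in increasing a, and left to right within a row: each cell's successors are then already labelled.
      b=0  b=1  b=2  b=3
a=0:    L    L    L    W
a=1:    L    L    L    W
a=2:    W    W    W    L
a=3:    W    W    W    L
a=4:    W    W    W    W
Cells with no legal move (terminal, hence L): (0,0), (0,1), (0,2), (1,0), (1,1), (1,2).
The remaining L cells, each justified by listing all of its moves:
(2,3): →(0,3)(W), (2,0)(W) — all W, so L
(3,3): →(1,3)(W), (3,0)(W) — all W, so L
Every other cell has at least one move into one of the L cells above, so it is W.
From (4,3), the L positions reachable in one move are: (2,3).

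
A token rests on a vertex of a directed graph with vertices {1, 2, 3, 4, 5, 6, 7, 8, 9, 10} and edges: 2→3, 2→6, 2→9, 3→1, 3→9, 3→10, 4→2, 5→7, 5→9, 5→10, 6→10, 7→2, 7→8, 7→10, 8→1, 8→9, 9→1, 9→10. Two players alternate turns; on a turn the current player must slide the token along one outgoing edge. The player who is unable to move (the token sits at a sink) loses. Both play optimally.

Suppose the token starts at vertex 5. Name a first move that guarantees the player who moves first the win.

Move to 10.

Label each position W (a win for the player to move) or L (a loss). A position with no legal move is L; any other position is W exactly when some move reaches an L, and L when every move reaches a W.
Every edge goes from a vertex to one that appears earlier in the order 1, 10, 9, 3, 6, 8, 2, 4, 7, 5, so processing vertices in that order labels each vertex after all of its successors.
1: no outgoing edge → L
10: no outgoing edge → L
9: reaches L-position 10 → W
3: reaches L-position 10 → W
6: reaches L-position 10 → W
8: reaches L-position 1 → W
2: only reaches 6(W), 3(W), 9(W), all W → L
4: reaches L-position 2 → W
7: reaches L-position 2 → W
5: reaches L-position 10 → W
From 5, the L positions reachable in one move are: 10.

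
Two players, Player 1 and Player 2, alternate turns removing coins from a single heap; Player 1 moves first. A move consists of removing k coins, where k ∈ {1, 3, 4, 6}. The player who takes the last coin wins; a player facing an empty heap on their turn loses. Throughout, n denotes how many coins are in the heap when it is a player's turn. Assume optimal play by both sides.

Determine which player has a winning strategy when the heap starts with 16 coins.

Work bottom-up. With no move the player to move loses. Otherwise the position is W if at least one move leads to an L position for the opponent, and L if every move leads to a W.
n=0: no move → L
n=1: W (go to 0, an L position)
n=2: L (sole option 1(W) is W)
n=3: W (go to 2, an L position)
n=4: W (go to 0, an L position)
n=5: W (go to 2, an L position)
n=6: W (go to 2, an L position)
n=7: L (options 6(W), 4(W), 3(W), 1(W) are all W)
n=8: W (go to 7, an L position)
n=9: L (options 8(W), 6(W), 5(W), 3(W) are all W)
n=10: W (go to 9, an L position)
n=11: W (go to 7, an L position)
n=12: W (go to 9, an L position)
n=13: W (go to 9, an L position)
n=14: L (options 13(W), 11(W), 10(W), 8(W) are all W)
n=15: W (go to 14, an L position)
n=16: L (options 15(W), 13(W), 12(W), 10(W) are all W)
The starting position 16 is L: whatever Player 1 does, the opponent receives a W position.

Player 2 wins.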